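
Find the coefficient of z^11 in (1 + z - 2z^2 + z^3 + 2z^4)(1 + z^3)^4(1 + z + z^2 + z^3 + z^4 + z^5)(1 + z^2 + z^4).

75

(1 + z - 2z^2 + z^3 + 2z^4) has coefficients 1,1,-2,1,2 for degrees 0…4.
(1 + z^3)^4 has coefficients 1,0,0,4,0,0,6,0,0,4,0,0 for degrees 0…11.
Multiplying by (1 + z + z^2 + z^3 + z^4 + z^5) gives running coefficients 1,1,1,5,5,5,10,10,10,10,10,10 for degrees 0…11.
Finally multiplying by (1 + z^2 + z^4), the product of all factors after the first has coefficients 1,1,2,6,7,11,16,20,25,25,30,30 for degrees 0…11.
[z^11] = 1·30 + 1·30 − 2·25 + 1·25 + 2·20 = 75.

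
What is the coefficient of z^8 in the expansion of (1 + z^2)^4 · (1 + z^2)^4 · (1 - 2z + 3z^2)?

(1 + z^2)^4 has coefficients 1,0,4,0,6,0,4,0,1 for degrees 0…8.
(1 + z^2)^4 has coefficients 1,0,4,0,6,0,4,0,1 for degrees 0…8.
Finally multiplying by (1 - 2z + 3z^2), the product of all factors after the first has coefficients 1,-2,7,-8,18,-12,22,-8,13 for degrees 0…8.
[z^8] = 1·13 + 4·22 + 6·18 + 4·7 + 1·1 = 238.

238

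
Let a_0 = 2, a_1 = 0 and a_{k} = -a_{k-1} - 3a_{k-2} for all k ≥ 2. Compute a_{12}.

-1518

The ordinary generating function has denominator 1 + z + 3z^2.
Iterating the recurrence: a_0,…,a_{12} = 2, 0, -6, 6, 12, -30, -6, 96, -78, -210, 444, 186, -1518.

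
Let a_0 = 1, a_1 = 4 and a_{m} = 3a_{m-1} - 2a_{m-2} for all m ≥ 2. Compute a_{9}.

1534

The ordinary generating function has denominator 1 - 3y + 2y^2.
Iterating the recurrence: a_0,…,a_{9} = 1, 4, 10, 22, 46, 94, 190, 382, 766, 1534.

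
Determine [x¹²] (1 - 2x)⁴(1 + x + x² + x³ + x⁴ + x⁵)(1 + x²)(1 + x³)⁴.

15

(1 - 2x)⁴ has coefficients 1,-8,24,-32,16 for degrees 0…4.
(1 + x + x² + x³ + x⁴ + x⁵) has coefficients 1,1,1,1,1,1,0,0,0,0,0,0,0 for degrees 0…12.
Multiplying by (1 + x²) gives running coefficients 1,1,2,2,2,2,1,1,0,0,0,0,0 for degrees 0…12.
Finally multiplying by (1 + x³)⁴, the product of all factors after the first has coefficients 1,1,2,6,6,10,15,15,20,20,20,20,15 for degrees 0…12.
[x¹²] = 1·15 − 8·20 + 24·20 − 32·20 + 16·20 = 15.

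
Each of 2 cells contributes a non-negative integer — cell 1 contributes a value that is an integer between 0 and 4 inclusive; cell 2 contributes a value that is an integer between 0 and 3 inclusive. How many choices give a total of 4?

4

The generating function for the choices is (1 + y + y² + y³ + y⁴)·(1 + y + y² + y³); the count is [y⁴].
(1 + y + y² + y³ + y⁴) has coefficients 1,1,1,1,1 for degrees 0…4.
(1 + y + y² + y³) has coefficients 1,1,1,1,0 for degrees 0…4.
[y⁴] = 1·0 + 1·1 + 1·1 + 1·1 + 1·1 = 4.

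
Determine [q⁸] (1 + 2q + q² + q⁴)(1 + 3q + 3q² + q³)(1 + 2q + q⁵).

(1 + 2q + q² + q⁴) has coefficients 1,2,1,0,1 for degrees 0…4.
(1 + 3q + 3q² + q³) has coefficients 1,3,3,1,0,0,0,0,0 for degrees 0…8.
Finally multiplying by (1 + 2q + q⁵), the product of all factors after the first has coefficients 1,5,9,7,2,1,3,3,1 for degrees 0…8.
[q⁸] = 1·1 + 2·3 + 1·3 + 1·2 = 12.

12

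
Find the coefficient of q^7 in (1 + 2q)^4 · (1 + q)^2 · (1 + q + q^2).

80

(1 + 2q)^4 has coefficients 1,8,24,32,16 for degrees 0…4.
(1 + q)^2 has coefficients 1,2,1,0,0,0,0,0 for degrees 0…7.
Finally multiplying by (1 + q + q^2), the product of all factors after the first has coefficients 1,3,4,3,1,0,0,0 for degrees 0…7.
[q^7] = 1·0 + 8·0 + 24·0 + 32·1 + 16·3 = 80.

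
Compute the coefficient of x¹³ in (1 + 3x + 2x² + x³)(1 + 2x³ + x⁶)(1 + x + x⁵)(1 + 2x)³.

(1 + 3x + 2x² + x³) has coefficients 1,3,2,1 for degrees 0…3.
(1 + 2x³ + x⁶) has coefficients 1,0,0,2,0,0,1,0,0,0,0,0,0,0 for degrees 0…13.
Multiplying by (1 + x + x⁵) gives running coefficients 1,1,0,2,2,1,1,1,2,0,0,1,0,0 for degrees 0…13.
Finally multiplying by (1 + 2x)³, the product of all factors after the first has coefficients 1,7,18,22,22,37,47,35,28,32,32,17,6,12 for degrees 0…13.
[x¹³] = 1·12 + 3·6 + 2·17 + 1·32 = 96.

96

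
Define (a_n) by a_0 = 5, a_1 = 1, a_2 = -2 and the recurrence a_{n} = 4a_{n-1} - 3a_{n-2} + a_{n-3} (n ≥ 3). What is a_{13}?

The ordinary generating function has denominator 1 - 4t + 3t^2 - t^3.
Iterating the recurrence: a_0,…,a_{13} = 5, 1, -2, -6, -17, -52, -163, -513, -1615, -5084, -16004, -50379, -158588, -499219.

-499219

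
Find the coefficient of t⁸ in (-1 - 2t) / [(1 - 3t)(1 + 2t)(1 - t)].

Partial fractions give a closed form: a_n = (-3/2)·3^n + (1/2)·1^n.
At n = 8: a_8 = -9841.

-9841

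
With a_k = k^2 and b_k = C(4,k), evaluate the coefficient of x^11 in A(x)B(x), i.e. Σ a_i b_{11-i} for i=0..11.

1312

Write out a_i and b_{11-i} for i = 0,…,11 and sum the products.
Σ = 0·0 + 1·0 + 4·0 + 9·0 + 16·0 + 25·0 + 36·0 + 49·1 + 64·4 + 81·6 + 100·4 + 121·1 = 1312.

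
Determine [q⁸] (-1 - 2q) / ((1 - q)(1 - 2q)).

-1021

Partial fractions give a closed form: a_n = (3)·1^n + (-4)·2^n.
At n = 8: a_8 = -1021.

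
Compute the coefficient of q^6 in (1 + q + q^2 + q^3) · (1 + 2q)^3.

(1 + q + q^2 + q^3) has coefficients 1,1,1,1 for degrees 0…3.
(1 + 2q)^3 has coefficients 1,6,12,8,0,0,0 for degrees 0…6.
[q^6] = 1·0 + 1·0 + 1·0 + 1·8 = 8.

8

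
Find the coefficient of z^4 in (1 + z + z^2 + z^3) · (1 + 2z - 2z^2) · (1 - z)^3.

(1 + z + z^2 + z^3) has coefficients 1,1,1,1 for degrees 0…3.
(1 + 2z - 2z^2) has coefficients 1,2,-2,0,0 for degrees 0…4.
Finally multiplying by (1 - z)^3, the product of all factors after the first has coefficients 1,-1,-5,11,-8 for degrees 0…4.
[z^4] = 1·(-8) + 1·11 + 1·(-5) + 1·(-1) = -3.

-3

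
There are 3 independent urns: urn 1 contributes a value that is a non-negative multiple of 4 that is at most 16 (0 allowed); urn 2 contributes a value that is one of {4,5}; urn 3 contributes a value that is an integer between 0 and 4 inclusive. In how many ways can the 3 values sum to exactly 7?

The generating function for the choices is (1 + q⁴ + q⁸ + q¹² + q¹⁶)·(q⁴ + q⁵)·(1 + q + q² + q³ + q⁴); the count is [q⁷].
(1 + q⁴ + q⁸ + q¹² + q¹⁶) has coefficients 1,0,0,0,1,0,0,0 for degrees 0…7.
(q⁴ + q⁵) has coefficients 0,0,0,0,1,1,0,0 for degrees 0…7.
Finally multiplying by (1 + q + q² + q³ + q⁴), the product of all factors after the first has coefficients 0,0,0,0,1,2,2,2 for degrees 0…7.
[q⁷] = 1·2 + 1·0 = 2.

2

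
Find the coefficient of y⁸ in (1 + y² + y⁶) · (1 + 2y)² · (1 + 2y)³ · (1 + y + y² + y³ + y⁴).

395

(1 + y² + y⁶) has coefficients 1,0,1,0,0,0,1 for degrees 0…6.
(1 + 2y)² has coefficients 1,4,4,0,0,0,0,0,0 for degrees 0…8.
Multiplying by (1 + 2y)³ gives running coefficients 1,10,40,80,80,32,0,0,0 for degrees 0…8.
Finally multiplying by (1 + y + y² + y³ + y⁴), the product of all factors after the first has coefficients 1,11,51,131,211,242,232,192,112 for degrees 0…8.
[y⁸] = 1·112 + 1·232 + 1·51 = 395.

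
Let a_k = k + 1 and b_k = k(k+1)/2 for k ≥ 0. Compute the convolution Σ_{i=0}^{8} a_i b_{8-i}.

330

This is [x^8] in the product of the two ordinary generating functions.
Σ = 1·36 + 2·28 + 3·21 + 4·15 + 5·10 + 6·6 + 7·3 + 8·1 + 9·0 = 330.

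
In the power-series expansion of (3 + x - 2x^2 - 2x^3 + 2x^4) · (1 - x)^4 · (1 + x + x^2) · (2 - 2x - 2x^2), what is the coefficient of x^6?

(3 + x - 2x^2 - 2x^3 + 2x^4) has coefficients 3,1,-2,-2,2 for degrees 0…4.
(1 - x)^4 has coefficients 1,-4,6,-4,1,0,0 for degrees 0…6.
Multiplying by (1 + x + x^2) gives running coefficients 1,-3,3,-2,3,-3,1 for degrees 0…6.
Finally multiplying by (2 - 2x - 2x^2), the product of all factors after the first has coefficients 2,-8,10,-4,4,-8,2 for degrees 0…6.
[x^6] = 3·2 + 1·(-8) − 2·4 − 2·(-4) + 2·10 = 18.

18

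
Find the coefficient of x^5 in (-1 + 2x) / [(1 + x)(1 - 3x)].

Partial fractions give a closed form: a_n = (-3/4)·(-1)^n + (-1/4)·3^n.
At n = 5: a_5 = -60.

-60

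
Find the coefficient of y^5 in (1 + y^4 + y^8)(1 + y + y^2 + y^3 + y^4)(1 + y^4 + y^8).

(1 + y^4 + y^8) has coefficients 1,0,0,0,1,0 for degrees 0…5.
(1 + y + y^2 + y^3 + y^4) has coefficients 1,1,1,1,1,0 for degrees 0…5.
Finally multiplying by (1 + y^4 + y^8), the product of all factors after the first has coefficients 1,1,1,1,2,1 for degrees 0…5.
[y^5] = 1·1 + 1·1 = 2.

2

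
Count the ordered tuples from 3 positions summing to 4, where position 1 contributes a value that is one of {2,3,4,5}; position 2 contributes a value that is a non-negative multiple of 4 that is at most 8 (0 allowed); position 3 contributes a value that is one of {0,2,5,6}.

The generating function for the choices is (x^2 + x^3 + x^4 + x^5)·(1 + x^4 + x^8)·(1 + x^2 + x^5 + x^6); the count is [x^4].
(x^2 + x^3 + x^4 + x^5) has coefficients 0,0,1,1,1 for degrees 0…4.
(1 + x^4 + x^8) has coefficients 1,0,0,0,1 for degrees 0…4.
Finally multiplying by (1 + x^2 + x^5 + x^6), the product of all factors after the first has coefficients 1,0,1,0,1 for degrees 0…4.
[x^4] = 1·1 + 1·0 + 1·1 = 2.

2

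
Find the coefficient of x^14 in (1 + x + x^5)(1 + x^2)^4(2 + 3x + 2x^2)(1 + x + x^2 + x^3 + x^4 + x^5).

103

(1 + x + x^5) has coefficients 1,1,0,0,0,1 for degrees 0…5.
(1 + x^2)^4 has coefficients 1,0,4,0,6,0,4,0,1,0,0,0,0,0,0 for degrees 0…14.
Multiplying by (2 + 3x + 2x^2) gives running coefficients 2,3,10,12,20,18,20,12,10,3,2,0,0,0,0 for degrees 0…14.
Finally multiplying by (1 + x + x^2 + x^3 + x^4 + x^5), the product of all factors after the first has coefficients 2,5,15,27,47,65,83,92,92,83,65,47,27,15,5 for degrees 0…14.
[x^14] = 1·5 + 1·15 + 1·83 = 103.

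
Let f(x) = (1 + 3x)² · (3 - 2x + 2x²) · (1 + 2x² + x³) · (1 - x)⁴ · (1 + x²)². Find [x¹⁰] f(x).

(1 + 3x)² has coefficients 1,6,9 for degrees 0…2.
(3 - 2x + 2x²) has coefficients 3,-2,2,0,0,0,0,0,0,0,0 for degrees 0…10.
Multiplying by (1 + 2x² + x³) gives running coefficients 3,-2,8,-1,2,2,0,0,0,0,0 for degrees 0…10.
Multiplying by (1 - x)⁴ gives running coefficients 3,-14,34,-57,65,-46,16,3,-6,2,0 for degrees 0…10.
Finally multiplying by (1 + x²)², the product of all factors after the first has coefficients 3,-14,40,-85,136,-174,180,-146,91,-38,4 for degrees 0…10.
[x¹⁰] = 1·4 + 6·(-38) + 9·91 = 595.

595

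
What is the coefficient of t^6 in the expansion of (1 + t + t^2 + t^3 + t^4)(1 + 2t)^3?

20

(1 + t + t^2 + t^3 + t^4) has coefficients 1,1,1,1,1 for degrees 0…4.
(1 + 2t)^3 has coefficients 1,6,12,8,0,0,0 for degrees 0…6.
[t^6] = 1·0 + 1·0 + 1·0 + 1·8 + 1·12 = 20.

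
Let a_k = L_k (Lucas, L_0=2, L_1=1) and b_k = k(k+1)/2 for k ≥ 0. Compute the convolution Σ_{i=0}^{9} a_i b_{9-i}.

Write out a_i and b_{9-i} for i = 0,…,9 and sum the products.
Σ = 2·45 + 1·36 + 3·28 + 4·21 + 7·15 + 11·10 + 18·6 + 29·3 + 47·1 + 76·0 = 751.

751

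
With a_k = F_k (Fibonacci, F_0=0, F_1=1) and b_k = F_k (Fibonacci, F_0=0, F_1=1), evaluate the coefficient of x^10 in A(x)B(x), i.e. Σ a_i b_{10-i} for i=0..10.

Write out a_i and b_{10-i} for i = 0,…,10 and sum the products.
Σ = 0·55 + 1·34 + 1·21 + 2·13 + 3·8 + 5·5 + 8·3 + 13·2 + 21·1 + 34·1 + 55·0 = 235.

235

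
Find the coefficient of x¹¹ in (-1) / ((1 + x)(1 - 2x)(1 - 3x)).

Partial fractions give a closed form: a_n = (-1/12)·(-1)^n + (4/3)·2^n + (-9/4)·3^n.
At n = 11: a_11 = -395850.

-395850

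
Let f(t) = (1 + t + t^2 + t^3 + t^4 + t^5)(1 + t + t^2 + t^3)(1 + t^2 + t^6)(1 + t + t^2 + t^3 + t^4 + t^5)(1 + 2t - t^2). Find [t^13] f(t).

(1 + t + t^2 + t^3 + t^4 + t^5) has coefficients 1,1,1,1,1,1 for degrees 0…5.
(1 + t + t^2 + t^3) has coefficients 1,1,1,1,0,0,0,0,0,0,0,0,0,0 for degrees 0…13.
Multiplying by (1 + t^2 + t^6) gives running coefficients 1,1,2,2,1,1,1,1,1,1,0,0,0,0 for degrees 0…13.
Multiplying by (1 + t + t^2 + t^3 + t^4 + t^5) gives running coefficients 1,2,4,6,7,8,8,8,7,6,5,4,3,2 for degrees 0…13.
Finally multiplying by (1 + 2t - t^2), the product of all factors after the first has coefficients 1,4,7,12,15,16,17,16,15,12,10,8,6,4 for degrees 0…13.
[t^13] = 1·4 + 1·6 + 1·8 + 1·10 + 1·12 + 1·15 = 55.

55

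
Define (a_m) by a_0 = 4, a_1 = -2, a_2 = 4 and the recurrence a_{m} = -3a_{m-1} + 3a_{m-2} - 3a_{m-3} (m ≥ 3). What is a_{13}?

-25419258

The ordinary generating function has denominator 1 + 3t - 3t^2 + 3t^3.
Iterating the recurrence: a_0,…,a_{13} = 4, -2, 4, -30, 108, -426, 1692, -6678, 26388, -104274, 412020, -1628046, 6433020, -25419258.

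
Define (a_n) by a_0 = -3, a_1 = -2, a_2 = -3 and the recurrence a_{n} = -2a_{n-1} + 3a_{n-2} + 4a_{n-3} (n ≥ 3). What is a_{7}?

The ordinary generating function has denominator 1 + 2t - 3t^2 - 4t^3.
Iterating the recurrence: a_0,…,a_{7} = -3, -2, -3, -12, 7, -62, 97, -352.

-352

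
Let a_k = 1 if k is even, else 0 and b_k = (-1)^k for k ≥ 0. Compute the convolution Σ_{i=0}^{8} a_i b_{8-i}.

The convolution is the x^8 coefficient of A(x)B(x).
Σ = 1·1 + 0·(-1) + 1·1 + 0·(-1) + 1·1 + 0·(-1) + 1·1 + 0·(-1) + 1·1 = 5.

5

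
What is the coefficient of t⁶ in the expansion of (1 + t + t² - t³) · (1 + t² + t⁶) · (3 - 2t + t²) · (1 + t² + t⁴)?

16

(1 + t + t² - t³) has coefficients 1,1,1,-1 for degrees 0…3.
(1 + t² + t⁶) has coefficients 1,0,1,0,0,0,1 for degrees 0…6.
Multiplying by (3 - 2t + t²) gives running coefficients 3,-2,4,-2,1,0,3 for degrees 0…6.
Finally multiplying by (1 + t² + t⁴), the product of all factors after the first has coefficients 3,-2,7,-4,8,-4,8 for degrees 0…6.
[t⁶] = 1·8 + 1·(-4) + 1·8 − 1·(-4) = 16.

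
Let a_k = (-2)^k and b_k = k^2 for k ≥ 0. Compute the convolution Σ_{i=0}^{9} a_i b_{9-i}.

The convolution is the t^9 coefficient of A(t)B(t).
Σ = 1·81 − 2·64 + 4·49 − 8·36 + 16·25 − 32·16 + 64·9 − 128·4 + 256·1 − 512·0 = 69.

69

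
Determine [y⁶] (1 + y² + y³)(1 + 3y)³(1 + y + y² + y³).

154

(1 + y² + y³) has coefficients 1,0,1,1 for degrees 0…3.
(1 + 3y)³ has coefficients 1,9,27,27,0,0,0 for degrees 0…6.
Finally multiplying by (1 + y + y² + y³), the product of all factors after the first has coefficients 1,10,37,64,63,54,27 for degrees 0…6.
[y⁶] = 1·27 + 1·63 + 1·64 = 154.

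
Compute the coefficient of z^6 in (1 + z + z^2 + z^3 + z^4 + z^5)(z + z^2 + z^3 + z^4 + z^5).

(1 + z + z^2 + z^3 + z^4 + z^5) has coefficients 1,1,1,1,1,1 for degrees 0…5.
(z + z^2 + z^3 + z^4 + z^5) has coefficients 0,1,1,1,1,1,0 for degrees 0…6.
[z^6] = 1·0 + 1·1 + 1·1 + 1·1 + 1·1 + 1·1 = 5.

5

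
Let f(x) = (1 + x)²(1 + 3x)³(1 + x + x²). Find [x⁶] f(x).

108

(1 + x)² has coefficients 1,2,1 for degrees 0…2.
(1 + 3x)³ has coefficients 1,9,27,27,0,0,0 for degrees 0…6.
Finally multiplying by (1 + x + x²), the product of all factors after the first has coefficients 1,10,37,63,54,27,0 for degrees 0…6.
[x⁶] = 1·0 + 2·27 + 1·54 = 108.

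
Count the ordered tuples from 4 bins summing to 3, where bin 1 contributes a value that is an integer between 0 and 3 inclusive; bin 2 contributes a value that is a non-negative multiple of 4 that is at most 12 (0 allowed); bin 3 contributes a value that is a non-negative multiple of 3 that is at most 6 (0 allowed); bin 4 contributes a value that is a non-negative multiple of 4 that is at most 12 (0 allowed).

The generating function for the choices is (1 + z + z^2 + z^3)·(1 + z^4 + z^8 + z^12)·(1 + z^3 + z^6)·(1 + z^4 + z^8 + z^12); the count is [z^3].
(1 + z + z^2 + z^3) has coefficients 1,1,1,1 for degrees 0…3.
(1 + z^4 + z^8 + z^12) has coefficients 1,0,0,0 for degrees 0…3.
Multiplying by (1 + z^3 + z^6) gives running coefficients 1,0,0,1 for degrees 0…3.
Finally multiplying by (1 + z^4 + z^8 + z^12), the product of all factors after the first has coefficients 1,0,0,1 for degrees 0…3.
[z^3] = 1·1 + 1·0 + 1·0 + 1·1 = 2.

2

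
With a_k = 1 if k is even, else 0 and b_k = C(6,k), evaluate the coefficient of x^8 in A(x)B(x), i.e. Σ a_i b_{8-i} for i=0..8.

32

The convolution is the x^8 coefficient of A(x)B(x).
Σ = 1·0 + 0·0 + 1·1 + 0·6 + 1·15 + 0·20 + 1·15 + 0·6 + 1·1 = 32.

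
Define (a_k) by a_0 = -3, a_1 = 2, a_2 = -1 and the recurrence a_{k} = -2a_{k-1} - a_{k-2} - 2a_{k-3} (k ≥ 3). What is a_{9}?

410

The ordinary generating function has denominator 1 + 2q + q^2 + 2q^3.
Iterating the recurrence: a_0,…,a_{9} = -3, 2, -1, 6, -15, 26, -49, 102, -207, 410.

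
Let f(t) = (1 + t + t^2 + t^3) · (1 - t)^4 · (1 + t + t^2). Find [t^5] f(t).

(1 + t + t^2 + t^3) has coefficients 1,1,1,1 for degrees 0…3.
(1 - t)^4 has coefficients 1,-4,6,-4,1,0 for degrees 0…5.
Finally multiplying by (1 + t + t^2), the product of all factors after the first has coefficients 1,-3,3,-2,3,-3 for degrees 0…5.
[t^5] = 1·(-3) + 1·3 + 1·(-2) + 1·3 = 1.

1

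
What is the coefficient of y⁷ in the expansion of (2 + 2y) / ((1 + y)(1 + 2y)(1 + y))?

-510

The denominator gives the recurrence a_n = −4a_(n−1) − 5a_(n−2) − 2a_(n−3) for n ≥ 3; the numerator fixes a_0 = 2, a_1 = -6, a_2 = 14.
Iterating: 2, -6, 14, -30, 62, -126, 254, -510, so a_7 = -510.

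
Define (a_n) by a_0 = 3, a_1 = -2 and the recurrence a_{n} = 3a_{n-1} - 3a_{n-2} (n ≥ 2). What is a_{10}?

The ordinary generating function has denominator 1 - 3q + 3q^2.
Iterating the recurrence: a_0,…,a_{10} = 3, -2, -15, -39, -72, -99, -81, 54, 405, 1053, 1944.

1944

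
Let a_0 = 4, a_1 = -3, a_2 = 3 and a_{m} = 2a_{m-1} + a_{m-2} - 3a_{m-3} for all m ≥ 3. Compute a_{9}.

-231

The ordinary generating function has denominator 1 - 2y - y^2 + 3y^3.
Iterating the recurrence: a_0,…,a_{9} = 4, -3, 3, -9, -6, -30, -39, -90, -129, -231.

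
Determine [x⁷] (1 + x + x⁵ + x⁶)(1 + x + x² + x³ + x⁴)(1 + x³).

4

(1 + x + x⁵ + x⁶) has coefficients 1,1,0,0,0,1,1 for degrees 0…6.
(1 + x + x² + x³ + x⁴) has coefficients 1,1,1,1,1,0,0,0 for degrees 0…7.
Finally multiplying by (1 + x³), the product of all factors after the first has coefficients 1,1,1,2,2,1,1,1 for degrees 0…7.
[x⁷] = 1·1 + 1·1 + 1·1 + 1·1 = 4.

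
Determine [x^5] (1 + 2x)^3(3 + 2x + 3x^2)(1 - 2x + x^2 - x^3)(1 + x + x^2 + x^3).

(1 + 2x)^3 has coefficients 1,6,12,8 for degrees 0…3.
(3 + 2x + 3x^2) has coefficients 3,2,3,0,0,0 for degrees 0…5.
Multiplying by (1 - 2x + x^2 - x^3) gives running coefficients 3,-4,2,-7,1,-3 for degrees 0…5.
Finally multiplying by (1 + x + x^2 + x^3), the product of all factors after the first has coefficients 3,-1,1,-6,-8,-7 for degrees 0…5.
[x^5] = 1·(-7) + 6·(-8) + 12·(-6) + 8·1 = -119.

-119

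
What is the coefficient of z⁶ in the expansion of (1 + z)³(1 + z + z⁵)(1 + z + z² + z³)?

9

(1 + z)³ has coefficients 1,3,3,1 for degrees 0…3.
(1 + z + z⁵) has coefficients 1,1,0,0,0,1,0 for degrees 0…6.
Finally multiplying by (1 + z + z² + z³), the product of all factors after the first has coefficients 1,2,2,2,1,1,1 for degrees 0…6.
[z⁶] = 1·1 + 3·1 + 3·1 + 1·2 = 9.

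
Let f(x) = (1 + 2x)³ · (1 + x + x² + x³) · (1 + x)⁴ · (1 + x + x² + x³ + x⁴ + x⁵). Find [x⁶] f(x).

(1 + 2x)³ has coefficients 1,6,12,8 for degrees 0…3.
(1 + x + x² + x³) has coefficients 1,1,1,1,0,0,0 for degrees 0…6.
Multiplying by (1 + x)⁴ gives running coefficients 1,5,11,15,15,11,5 for degrees 0…6.
Finally multiplying by (1 + x + x² + x³ + x⁴ + x⁵), the product of all factors after the first has coefficients 1,6,17,32,47,58,62 for degrees 0…6.
[x⁶] = 1·62 + 6·58 + 12·47 + 8·32 = 1230.

1230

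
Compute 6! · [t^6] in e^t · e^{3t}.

4096

The EGF product rule gives c_6 = Σ_{k_1+k_2=6} C(6; k_1,k_2) · ∏ g_i(k_i), where e^t gives (1)^k; e^{3t} gives (3)^k.
g_1(k) for k = 0…6: 1, 1, 1, 1, 1, 1, 1.
g_2(k) for k = 0…6: 1, 3, 9, 27, 81, 243, 729.
c_6 = Σ_k C(6,k)·g_1(k)·g_2(6−k) = 1·1·729 + 6·1·243 + 15·1·81 + 20·1·27 + 15·1·9 + 6·1·3 + 1·1·1 = 729 + 1458 + 1215 + 540 + 135 + 18 + 1 = 4096.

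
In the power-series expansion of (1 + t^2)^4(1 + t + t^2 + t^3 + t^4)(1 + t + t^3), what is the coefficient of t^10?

(1 + t^2)^4 has coefficients 1,0,4,0,6,0,4,0,1 for degrees 0…8.
(1 + t + t^2 + t^3 + t^4) has coefficients 1,1,1,1,1,0,0,0,0,0,0 for degrees 0…10.
Finally multiplying by (1 + t + t^3), the product of all factors after the first has coefficients 1,2,2,3,3,2,1,1,0,0,0 for degrees 0…10.
[t^10] = 1·0 + 4·0 + 6·1 + 4·3 + 1·2 = 20.

20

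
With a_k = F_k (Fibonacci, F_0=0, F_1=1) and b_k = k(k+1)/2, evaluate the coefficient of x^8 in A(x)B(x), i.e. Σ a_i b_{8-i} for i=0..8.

176

Write out a_i and b_{8-i} for i = 0,…,8 and sum the products.
Σ = 0·36 + 1·28 + 1·21 + 2·15 + 3·10 + 5·6 + 8·3 + 13·1 + 21·0 = 176.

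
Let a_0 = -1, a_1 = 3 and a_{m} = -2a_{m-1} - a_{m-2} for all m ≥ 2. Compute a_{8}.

-17

The ordinary generating function has denominator 1 + 2x + x^2.
Iterating the recurrence: a_0,…,a_{8} = -1, 3, -5, 7, -9, 11, -13, 15, -17.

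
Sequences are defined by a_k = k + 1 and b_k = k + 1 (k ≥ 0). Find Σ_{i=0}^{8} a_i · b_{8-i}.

Write out a_i and b_{8-i} for i = 0,…,8 and sum the products.
Σ = 1·9 + 2·8 + 3·7 + 4·6 + 5·5 + 6·4 + 7·3 + 8·2 + 9·1 = 165.

165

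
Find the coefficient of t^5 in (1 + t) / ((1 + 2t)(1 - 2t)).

Partial fractions give a closed form: a_n = (1/4)·(-2)^n + (3/4)·2^n.
At n = 5: a_5 = 16.

16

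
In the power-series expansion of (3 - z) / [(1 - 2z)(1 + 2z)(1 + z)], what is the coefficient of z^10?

Partial fractions give a closed form: a_n = (5/6)·2^n + (7/2)·(-2)^n + (-4/3)·(-1)^n.
At n = 10: a_10 = 4436.

4436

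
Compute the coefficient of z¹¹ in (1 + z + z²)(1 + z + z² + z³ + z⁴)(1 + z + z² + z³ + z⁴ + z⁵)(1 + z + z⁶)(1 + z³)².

98

(1 + z + z²) has coefficients 1,1,1 for degrees 0…2.
(1 + z + z² + z³ + z⁴) has coefficients 1,1,1,1,1,0,0,0,0,0,0,0 for degrees 0…11.
Multiplying by (1 + z + z² + z³ + z⁴ + z⁵) gives running coefficients 1,2,3,4,5,5,4,3,2,1,0,0 for degrees 0…11.
Multiplying by (1 + z + z⁶) gives running coefficients 1,3,5,7,9,10,10,9,8,7,6,5 for degrees 0…11.
Finally multiplying by (1 + z³)², the product of all factors after the first has coefficients 1,3,5,9,15,20,25,30,33,34,33,31 for degrees 0…11.
[z¹¹] = 1·31 + 1·33 + 1·34 = 98.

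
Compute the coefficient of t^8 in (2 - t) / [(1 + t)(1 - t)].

The denominator gives the recurrence a_n = a_(n−2) for n ≥ 2; the numerator fixes a_0 = 2, a_1 = -1.
Iterating: 2, -1, 2, -1, 2, -1, 2, -1, 2, so a_8 = 2.

2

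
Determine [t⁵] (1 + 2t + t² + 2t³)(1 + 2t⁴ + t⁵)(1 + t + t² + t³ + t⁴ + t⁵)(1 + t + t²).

(1 + 2t + t² + 2t³) has coefficients 1,2,1,2 for degrees 0…3.
(1 + 2t⁴ + t⁵) has coefficients 1,0,0,0,2,1 for degrees 0…5.
Multiplying by (1 + t + t² + t³ + t⁴ + t⁵) gives running coefficients 1,1,1,1,3,4 for degrees 0…5.
Finally multiplying by (1 + t + t²), the product of all factors after the first has coefficients 1,2,3,3,5,8 for degrees 0…5.
[t⁵] = 1·8 + 2·5 + 1·3 + 2·3 = 27.

27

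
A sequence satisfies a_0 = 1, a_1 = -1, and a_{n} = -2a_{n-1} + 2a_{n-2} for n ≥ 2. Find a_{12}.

86464

The ordinary generating function has denominator 1 + 2t - 2t^2.
Iterating the recurrence: a_0,…,a_{12} = 1, -1, 4, -10, 28, -76, 208, -568, 1552, -4240, 11584, -31648, 86464.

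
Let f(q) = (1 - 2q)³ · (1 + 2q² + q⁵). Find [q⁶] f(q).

-6

(1 - 2q)³ has coefficients 1,-6,12,-8 for degrees 0…3.
(1 + 2q² + q⁵) has coefficients 1,0,2,0,0,1,0 for degrees 0…6.
[q⁶] = 1·0 − 6·1 + 12·0 − 8·0 = -6.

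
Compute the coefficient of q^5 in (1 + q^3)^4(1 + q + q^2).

4

(1 + q^3)^4 has coefficients 1,0,0,4,0,0 for degrees 0…5.
(1 + q + q^2) has coefficients 1,1,1,0,0,0 for degrees 0…5.
[q^5] = 1·0 + 4·1 = 4.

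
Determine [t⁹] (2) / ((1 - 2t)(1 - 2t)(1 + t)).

7054

The denominator gives the recurrence a_n = 3a_(n−1) − 4a_(n−3) for n ≥ 3; the numerator fixes a_0 = 2, a_1 = 6, a_2 = 18.
Iterating: 2, 6, 18, 46, 114, 270, 626, 1422, 3186, 7054, so a_9 = 7054.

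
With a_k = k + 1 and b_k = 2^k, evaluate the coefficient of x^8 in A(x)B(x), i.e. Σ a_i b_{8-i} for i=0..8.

This is [x^8] in the product of the two ordinary generating functions.
Σ = 1·256 + 2·128 + 3·64 + 4·32 + 5·16 + 6·8 + 7·4 + 8·2 + 9·1 = 1013.

1013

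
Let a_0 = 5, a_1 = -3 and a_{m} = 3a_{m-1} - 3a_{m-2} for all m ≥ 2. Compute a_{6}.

-135

The ordinary generating function has denominator 1 - 3z + 3z^2.
Iterating the recurrence: a_0,…,a_{6} = 5, -3, -24, -63, -117, -162, -135.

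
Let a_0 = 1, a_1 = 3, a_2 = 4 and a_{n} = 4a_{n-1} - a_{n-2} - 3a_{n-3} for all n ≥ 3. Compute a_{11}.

The ordinary generating function has denominator 1 - 4x + x^2 + 3x^3.
Iterating the recurrence: a_0,…,a_{11} = 1, 3, 4, 10, 27, 86, 287, 981, 3379, 11674, 40374, 139685.

139685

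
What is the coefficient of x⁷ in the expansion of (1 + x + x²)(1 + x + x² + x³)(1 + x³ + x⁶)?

4

(1 + x + x²) has coefficients 1,1,1 for degrees 0…2.
(1 + x + x² + x³) has coefficients 1,1,1,1,0,0,0,0 for degrees 0…7.
Finally multiplying by (1 + x³ + x⁶), the product of all factors after the first has coefficients 1,1,1,2,1,1,2,1 for degrees 0…7.
[x⁷] = 1·1 + 1·2 + 1·1 = 4.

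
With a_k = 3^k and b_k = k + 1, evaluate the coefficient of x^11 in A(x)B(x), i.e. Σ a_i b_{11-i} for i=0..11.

The convolution is the x^11 coefficient of A(x)B(x).
Σ = 1·12 + 3·11 + 9·10 + 27·9 + 81·8 + 243·7 + 729·6 + 2187·5 + 6561·4 + 19683·3 + 59049·2 + 177147·1 = 398574.

398574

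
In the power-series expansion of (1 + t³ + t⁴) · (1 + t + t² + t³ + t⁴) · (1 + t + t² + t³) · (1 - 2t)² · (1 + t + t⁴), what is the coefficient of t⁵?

(1 + t³ + t⁴) has coefficients 1,0,0,1,1 for degrees 0…4.
(1 + t + t² + t³ + t⁴) has coefficients 1,1,1,1,1,0 for degrees 0…5.
Multiplying by (1 + t + t² + t³) gives running coefficients 1,2,3,4,4,3 for degrees 0…5.
Multiplying by (1 - 2t)² gives running coefficients 1,-2,-1,0,0,3 for degrees 0…5.
Finally multiplying by (1 + t + t⁴), the product of all factors after the first has coefficients 1,-1,-3,-1,1,1 for degrees 0…5.
[t⁵] = 1·1 + 1·(-3) + 1·(-1) = -3.

-3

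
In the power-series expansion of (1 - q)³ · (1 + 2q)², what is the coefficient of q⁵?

-4

(1 - q)³ has coefficients 1,-3,3,-1 for degrees 0…3.
(1 + 2q)² has coefficients 1,4,4,0,0,0 for degrees 0…5.
[q⁵] = 1·0 − 3·0 + 3·0 − 1·4 = -4.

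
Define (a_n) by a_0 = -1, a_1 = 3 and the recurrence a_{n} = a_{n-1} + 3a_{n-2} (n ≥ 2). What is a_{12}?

The ordinary generating function has denominator 1 - y - 3y^2.
Iterating the recurrence: a_0,…,a_{12} = -1, 3, 0, 9, 9, 36, 63, 171, 360, 873, 1953, 4572, 10431.

10431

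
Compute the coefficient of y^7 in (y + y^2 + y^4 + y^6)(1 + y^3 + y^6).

(y + y^2 + y^4 + y^6) has coefficients 0,1,1,0,1,0,1 for degrees 0…6.
(1 + y^3 + y^6) has coefficients 1,0,0,1,0,0,1,0 for degrees 0…7.
[y^7] = 1·1 + 1·0 + 1·1 + 1·0 = 2.

2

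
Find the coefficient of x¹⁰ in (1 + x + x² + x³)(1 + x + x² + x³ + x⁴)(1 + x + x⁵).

3

(1 + x + x² + x³) has coefficients 1,1,1,1 for degrees 0…3.
(1 + x + x² + x³ + x⁴) has coefficients 1,1,1,1,1,0,0,0,0,0,0 for degrees 0…10.
Finally multiplying by (1 + x + x⁵), the product of all factors after the first has coefficients 1,2,2,2,2,2,1,1,1,1,0 for degrees 0…10.
[x¹⁰] = 1·0 + 1·1 + 1·1 + 1·1 = 3.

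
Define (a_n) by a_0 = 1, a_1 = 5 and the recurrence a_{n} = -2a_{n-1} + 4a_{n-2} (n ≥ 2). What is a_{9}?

32768

The ordinary generating function has denominator 1 + 2z - 4z^2.
Iterating the recurrence: a_0,…,a_{9} = 1, 5, -6, 32, -88, 304, -960, 3136, -10112, 32768.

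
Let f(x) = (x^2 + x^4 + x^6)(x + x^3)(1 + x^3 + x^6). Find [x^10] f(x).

2

(x^2 + x^4 + x^6) has coefficients 0,0,1,0,1,0,1 for degrees 0…6.
(x + x^3) has coefficients 0,1,0,1,0,0,0,0,0,0,0 for degrees 0…10.
Finally multiplying by (1 + x^3 + x^6), the product of all factors after the first has coefficients 0,1,0,1,1,0,1,1,0,1,0 for degrees 0…10.
[x^10] = 1·0 + 1·1 + 1·1 = 2.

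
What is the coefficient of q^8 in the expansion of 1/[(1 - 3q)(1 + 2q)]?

4039

Partial fractions give a closed form: a_n = (3/5)·3^n + (2/5)·(-2)^n.
At n = 8: a_8 = 4039.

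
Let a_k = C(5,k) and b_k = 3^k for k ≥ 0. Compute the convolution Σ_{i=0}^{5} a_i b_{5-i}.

This is [x^5] in the product of the two ordinary generating functions.
Σ = 1·243 + 5·81 + 10·27 + 10·9 + 5·3 + 1·1 = 1024.

1024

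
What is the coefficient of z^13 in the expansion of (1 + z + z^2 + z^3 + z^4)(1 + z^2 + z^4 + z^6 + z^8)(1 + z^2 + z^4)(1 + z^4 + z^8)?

(1 + z + z^2 + z^3 + z^4) has coefficients 1,1,1,1,1 for degrees 0…4.
(1 + z^2 + z^4 + z^6 + z^8) has coefficients 1,0,1,0,1,0,1,0,1,0,0,0,0,0 for degrees 0…13.
Multiplying by (1 + z^2 + z^4) gives running coefficients 1,0,2,0,3,0,3,0,3,0,2,0,1,0 for degrees 0…13.
Finally multiplying by (1 + z^4 + z^8), the product of all factors after the first has coefficients 1,0,2,0,4,0,5,0,7,0,7,0,7,0 for degrees 0…13.
[z^13] = 1·0 + 1·7 + 1·0 + 1·7 + 1·0 = 14.

14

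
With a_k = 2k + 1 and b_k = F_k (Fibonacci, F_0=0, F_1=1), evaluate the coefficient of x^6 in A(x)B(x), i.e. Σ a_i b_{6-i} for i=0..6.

Write out a_i and b_{6-i} for i = 0,…,6 and sum the products.
Σ = 1·8 + 3·5 + 5·3 + 7·2 + 9·1 + 11·1 + 13·0 = 72.

72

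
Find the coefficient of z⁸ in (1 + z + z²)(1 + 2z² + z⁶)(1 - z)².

0

(1 + z + z²) has coefficients 1,1,1 for degrees 0…2.
(1 + 2z² + z⁶) has coefficients 1,0,2,0,0,0,1,0,0 for degrees 0…8.
Finally multiplying by (1 - z)², the product of all factors after the first has coefficients 1,-2,3,-4,2,0,1,-2,1 for degrees 0…8.
[z⁸] = 1·1 + 1·(-2) + 1·1 = 0.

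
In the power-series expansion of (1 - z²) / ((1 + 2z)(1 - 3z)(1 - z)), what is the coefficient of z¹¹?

141308

Partial fractions give a closed form: a_n = (1/5)·(-2)^n + (4/5)·3^n.
At n = 11: a_11 = 141308.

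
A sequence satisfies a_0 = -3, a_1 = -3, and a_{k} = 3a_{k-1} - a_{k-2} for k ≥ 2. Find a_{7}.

The ordinary generating function has denominator 1 - 3y + y^2.
Iterating the recurrence: a_0,…,a_{7} = -3, -3, -6, -15, -39, -102, -267, -699.

-699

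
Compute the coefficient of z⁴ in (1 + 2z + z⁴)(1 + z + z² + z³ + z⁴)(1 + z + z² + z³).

13

(1 + 2z + z⁴) has coefficients 1,2,0,0,1 for degrees 0…4.
(1 + z + z² + z³ + z⁴) has coefficients 1,1,1,1,1 for degrees 0…4.
Finally multiplying by (1 + z + z² + z³), the product of all factors after the first has coefficients 1,2,3,4,4 for degrees 0…4.
[z⁴] = 1·4 + 2·4 + 1·1 = 13.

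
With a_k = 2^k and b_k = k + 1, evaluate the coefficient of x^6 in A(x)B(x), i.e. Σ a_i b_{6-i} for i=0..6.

The convolution is the t^6 coefficient of A(t)B(t).
Σ = 1·7 + 2·6 + 4·5 + 8·4 + 16·3 + 32·2 + 64·1 = 247.

247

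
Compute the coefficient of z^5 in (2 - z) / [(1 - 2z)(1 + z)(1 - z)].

63

Partial fractions give a closed form: a_n = (2)·2^n + (1/2)·(-1)^n + (-1/2)·1^n.
At n = 5: a_5 = 63.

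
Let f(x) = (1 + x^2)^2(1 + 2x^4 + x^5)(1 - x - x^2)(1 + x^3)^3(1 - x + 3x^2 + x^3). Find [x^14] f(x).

(1 + x^2)^2 has coefficients 1,0,2,0,1 for degrees 0…4.
(1 + 2x^4 + x^5) has coefficients 1,0,0,0,2,1,0,0,0,0,0,0,0,0,0 for degrees 0…14.
Multiplying by (1 - x - x^2) gives running coefficients 1,-1,-1,0,2,-1,-3,-1,0,0,0,0,0,0,0 for degrees 0…14.
Multiplying by (1 + x^3)^3 gives running coefficients 1,-1,-1,3,-1,-4,0,2,-6,-8,2,-4,-9,-1,-1 for degrees 0…14.
Finally multiplying by (1 - x + 3x^2 + x^3), the product of all factors after the first has coefficients 1,-2,3,2,-8,5,4,-11,-12,4,-6,-36,-7,-2,-31 for degrees 0…14.
[x^14] = 1·(-31) + 2·(-7) + 1·(-6) = -51.

-51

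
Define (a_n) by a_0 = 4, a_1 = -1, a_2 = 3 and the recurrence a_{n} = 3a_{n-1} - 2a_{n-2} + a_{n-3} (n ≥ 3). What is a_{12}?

31523

The ordinary generating function has denominator 1 - 3z + 2z^2 - z^3.
Iterating the recurrence: a_0,…,a_{12} = 4, -1, 3, 15, 38, 87, 200, 464, 1079, 2509, 5833, 13560, 31523.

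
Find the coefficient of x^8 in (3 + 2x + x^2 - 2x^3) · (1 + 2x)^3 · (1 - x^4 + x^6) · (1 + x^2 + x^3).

-65

(3 + 2x + x^2 - 2x^3) has coefficients 3,2,1,-2 for degrees 0…3.
(1 + 2x)^3 has coefficients 1,6,12,8,0,0,0,0,0 for degrees 0…8.
Multiplying by (1 - x^4 + x^6) gives running coefficients 1,6,12,8,-1,-6,-11,-2,12 for degrees 0…8.
Finally multiplying by (1 + x^2 + x^3), the product of all factors after the first has coefficients 1,6,13,15,17,14,-4,-9,-5 for degrees 0…8.
[x^8] = 3·(-5) + 2·(-9) + 1·(-4) − 2·14 = -65.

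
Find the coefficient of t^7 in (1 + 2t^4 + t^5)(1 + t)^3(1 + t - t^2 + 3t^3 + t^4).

14

(1 + 2t^4 + t^5) has coefficients 1,0,0,0,2,1 for degrees 0…5.
(1 + t)^3 has coefficients 1,3,3,1,0,0,0,0 for degrees 0…7.
Finally multiplying by (1 + t - t^2 + 3t^3 + t^4), the product of all factors after the first has coefficients 1,4,5,4,8,11,6,1 for degrees 0…7.
[t^7] = 1·1 + 2·4 + 1·5 = 14.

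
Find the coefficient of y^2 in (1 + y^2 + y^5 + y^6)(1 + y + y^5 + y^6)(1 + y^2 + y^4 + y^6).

(1 + y^2 + y^5 + y^6) has coefficients 1,0,1 for degrees 0…2.
(1 + y + y^5 + y^6) has coefficients 1,1,0 for degrees 0…2.
Finally multiplying by (1 + y^2 + y^4 + y^6), the product of all factors after the first has coefficients 1,1,1 for degrees 0…2.
[y^2] = 1·1 + 1·1 = 2.

2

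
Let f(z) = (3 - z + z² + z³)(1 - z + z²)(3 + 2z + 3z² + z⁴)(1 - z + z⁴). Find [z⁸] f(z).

14

(3 - z + z² + z³) has coefficients 3,-1,1,1 for degrees 0…3.
(1 - z + z²) has coefficients 1,-1,1,0,0,0,0,0,0 for degrees 0…8.
Multiplying by (3 + 2z + 3z² + z⁴) gives running coefficients 3,-1,4,-1,4,-1,1,0,0 for degrees 0…8.
Finally multiplying by (1 - z + z⁴), the product of all factors after the first has coefficients 3,-4,5,-5,8,-6,6,-2,4 for degrees 0…8.
[z⁸] = 3·4 − 1·(-2) + 1·6 + 1·(-6) = 14.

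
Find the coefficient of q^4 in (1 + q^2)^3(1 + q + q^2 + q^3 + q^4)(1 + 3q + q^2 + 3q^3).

26

(1 + q^2)^3 has coefficients 1,0,3,0,3 for degrees 0…4.
(1 + q + q^2 + q^3 + q^4) has coefficients 1,1,1,1,1 for degrees 0…4.
Finally multiplying by (1 + 3q + q^2 + 3q^3), the product of all factors after the first has coefficients 1,4,5,8,8 for degrees 0…4.
[q^4] = 1·8 + 3·5 + 3·1 = 26.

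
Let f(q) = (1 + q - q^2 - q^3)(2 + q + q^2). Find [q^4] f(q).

-2

(1 + q - q^2 - q^3) has coefficients 1,1,-1,-1 for degrees 0…3.
(2 + q + q^2) has coefficients 2,1,1,0,0 for degrees 0…4.
[q^4] = 1·0 + 1·0 − 1·1 − 1·1 = -2.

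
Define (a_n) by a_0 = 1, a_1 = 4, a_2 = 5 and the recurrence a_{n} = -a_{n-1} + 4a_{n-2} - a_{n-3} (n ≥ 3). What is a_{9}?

729

The ordinary generating function has denominator 1 + x - 4x^2 + x^3.
Iterating the recurrence: a_0,…,a_{9} = 1, 4, 5, 10, 6, 29, -15, 125, -214, 729.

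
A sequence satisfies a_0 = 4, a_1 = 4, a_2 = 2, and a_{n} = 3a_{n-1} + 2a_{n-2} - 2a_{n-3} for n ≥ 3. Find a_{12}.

The ordinary generating function has denominator 1 - 3q - 2q^2 + 2q^3.
Iterating the recurrence: a_0,…,a_{12} = 4, 4, 2, 6, 14, 50, 166, 570, 1942, 6634, 22646, 77322, 263990.

263990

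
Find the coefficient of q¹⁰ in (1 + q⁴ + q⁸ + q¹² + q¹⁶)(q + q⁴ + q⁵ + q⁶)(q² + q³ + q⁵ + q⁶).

4

(1 + q⁴ + q⁸ + q¹² + q¹⁶) has coefficients 1,0,0,0,1,0,0,0,1,0,0 for degrees 0…10.
(q + q⁴ + q⁵ + q⁶) has coefficients 0,1,0,0,1,1,1,0,0,0,0 for degrees 0…10.
Finally multiplying by (q² + q³ + q⁵ + q⁶), the product of all factors after the first has coefficients 0,0,0,1,1,0,2,3,2,2,2 for degrees 0…10.
[q¹⁰] = 1·2 + 1·2 + 1·0 = 4.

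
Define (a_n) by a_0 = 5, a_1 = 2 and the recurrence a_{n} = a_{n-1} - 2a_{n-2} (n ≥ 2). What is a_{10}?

The ordinary generating function has denominator 1 - t + 2t^2.
Iterating the recurrence: a_0,…,a_{10} = 5, 2, -8, -12, 4, 28, 20, -36, -76, -4, 148.

148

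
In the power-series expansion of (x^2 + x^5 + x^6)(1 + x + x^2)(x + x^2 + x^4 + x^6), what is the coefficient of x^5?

(x^2 + x^5 + x^6) has coefficients 0,0,1,0,0,1 for degrees 0…5.
(1 + x + x^2) has coefficients 1,1,1,0,0,0 for degrees 0…5.
Finally multiplying by (x + x^2 + x^4 + x^6), the product of all factors after the first has coefficients 0,1,2,2,2,1 for degrees 0…5.
[x^5] = 1·2 + 1·0 = 2.

2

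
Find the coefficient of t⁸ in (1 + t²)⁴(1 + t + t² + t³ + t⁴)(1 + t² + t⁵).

30

(1 + t²)⁴ has coefficients 1,0,4,0,6,0,4,0,1 for degrees 0…8.
(1 + t + t² + t³ + t⁴) has coefficients 1,1,1,1,1,0,0,0,0 for degrees 0…8.
Finally multiplying by (1 + t² + t⁵), the product of all factors after the first has coefficients 1,1,2,2,2,2,2,1,1 for degrees 0…8.
[t⁸] = 1·1 + 4·2 + 6·2 + 4·2 + 1·1 = 30.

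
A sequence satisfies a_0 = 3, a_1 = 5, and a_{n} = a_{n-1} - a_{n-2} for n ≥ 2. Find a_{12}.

3

The ordinary generating function has denominator 1 - q + q^2.
Iterating the recurrence: a_0,…,a_{12} = 3, 5, 2, -3, -5, -2, 3, 5, 2, -3, -5, -2, 3.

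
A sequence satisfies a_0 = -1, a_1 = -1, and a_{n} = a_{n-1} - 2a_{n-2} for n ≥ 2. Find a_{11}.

-45

The ordinary generating function has denominator 1 - y + 2y^2.
Iterating the recurrence: a_0,…,a_{11} = -1, -1, 1, 3, 1, -5, -7, 3, 17, 11, -23, -45.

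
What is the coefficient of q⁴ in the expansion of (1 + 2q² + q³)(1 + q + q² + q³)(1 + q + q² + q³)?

(1 + 2q² + q³) has coefficients 1,0,2,1 for degrees 0…3.
(1 + q + q² + q³) has coefficients 1,1,1,1,0 for degrees 0…4.
Finally multiplying by (1 + q + q² + q³), the product of all factors after the first has coefficients 1,2,3,4,3 for degrees 0…4.
[q⁴] = 1·3 + 2·3 + 1·2 = 11.

11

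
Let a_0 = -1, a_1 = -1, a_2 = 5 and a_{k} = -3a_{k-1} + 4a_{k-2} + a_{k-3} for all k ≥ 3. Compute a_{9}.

The ordinary generating function has denominator 1 + 3x - 4x^2 - x^3.
Iterating the recurrence: a_0,…,a_{9} = -1, -1, 5, -20, 79, -312, 1232, -4865, 19211, -75861.

-75861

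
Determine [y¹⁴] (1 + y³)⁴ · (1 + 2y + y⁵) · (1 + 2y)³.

(1 + y³)⁴ has coefficients 1,0,0,4,0,0,6,0,0,4,0,0,1 for degrees 0…12.
(1 + 2y + y⁵) has coefficients 1,2,0,0,0,1,0,0,0,0,0,0,0,0,0 for degrees 0…14.
Finally multiplying by (1 + 2y)³, the product of all factors after the first has coefficients 1,8,24,32,16,1,6,12,8,0,0,0,0,0,0 for degrees 0…14.
[y¹⁴] = 1·0 + 4·0 + 6·8 + 4·1 + 1·24 = 76.

76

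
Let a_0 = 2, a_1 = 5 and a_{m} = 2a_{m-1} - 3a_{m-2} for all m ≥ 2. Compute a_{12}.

-722

The ordinary generating function has denominator 1 - 2z + 3z^2.
Iterating the recurrence: a_0,…,a_{12} = 2, 5, 4, -7, -26, -31, 16, 125, 202, 29, -548, -1183, -722.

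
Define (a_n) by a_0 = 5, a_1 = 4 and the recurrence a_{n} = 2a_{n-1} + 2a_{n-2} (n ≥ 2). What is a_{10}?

The ordinary generating function has denominator 1 - 2q - 2q^2.
Iterating the recurrence: a_0,…,a_{10} = 5, 4, 18, 44, 124, 336, 920, 2512, 6864, 18752, 51232.

51232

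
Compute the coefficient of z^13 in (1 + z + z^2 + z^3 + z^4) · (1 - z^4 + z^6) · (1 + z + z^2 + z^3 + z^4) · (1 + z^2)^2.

(1 + z + z^2 + z^3 + z^4) has coefficients 1,1,1,1,1 for degrees 0…4.
(1 - z^4 + z^6) has coefficients 1,0,0,0,-1,0,1,0,0,0,0,0,0,0 for degrees 0…13.
Multiplying by (1 + z + z^2 + z^3 + z^4) gives running coefficients 1,1,1,1,0,-1,0,0,0,1,1,0,0,0 for degrees 0…13.
Finally multiplying by (1 + z^2)^2, the product of all factors after the first has coefficients 1,1,3,3,3,2,1,-1,0,0,1,2,2,1 for degrees 0…13.
[z^13] = 1·1 + 1·2 + 1·2 + 1·1 + 1·0 = 6.

6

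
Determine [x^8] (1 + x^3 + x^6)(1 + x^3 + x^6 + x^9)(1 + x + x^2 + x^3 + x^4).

(1 + x^3 + x^6) has coefficients 1,0,0,1,0,0,1 for degrees 0…6.
(1 + x^3 + x^6 + x^9) has coefficients 1,0,0,1,0,0,1,0,0 for degrees 0…8.
Finally multiplying by (1 + x + x^2 + x^3 + x^4), the product of all factors after the first has coefficients 1,1,1,2,2,1,2,2,1 for degrees 0…8.
[x^8] = 1·1 + 1·1 + 1·1 = 3.

3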